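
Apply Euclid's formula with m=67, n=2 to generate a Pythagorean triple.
(4485, 268, 4493)

Euclid's formula: a = m² - n², b = 2mn, c = m² + n²
m = 67, n = 2
a = 67² - 2² = 4489 - 4 = 4485
b = 2 × 67 × 2 = 268
c = 67² + 2² = 4489 + 4 = 4493
Verification: 4485² + 268² = 20115225 + 71824 = 20187049 = 4493² ✓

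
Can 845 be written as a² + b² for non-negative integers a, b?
2² + 29² (a=2, b=29)

Factorization: 845 = 5 × 13^2
By Fermat: n is sum of two squares iff every prime p ≡ 3 (mod 4) appears to even power.
All primes ≡ 3 (mod 4) appear to even power.
Search a = 0, 1, 2, … for 845 - a² a perfect square: first hit at a = 2: 845 - 4 = 841 = 29².
845 = 2² + 29² = 4 + 841 ✓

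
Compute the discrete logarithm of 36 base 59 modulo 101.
60

Baby-step giant-step with step n = ⌈√101⌉ = 11.
Baby steps 59^j mod 101 (j:value) for j=0..10: 0:1, 1:59, 2:47, 3:46, 4:88, 5:41, 6:96, 7:8, 8:68, 9:73, 10:65.
Giant-step multiplier: 59^(-11) ≡ 59^(100-11) = 59^89 ≡ 67 (mod 101).
Giant steps γ_i = 36·67^i mod 101: γ_0=36, γ_1=89, γ_2=4, γ_3=66, γ_4=79, γ_5=41 (in table at j=5).
x = i·n + j = 5·11 + 5 = 60.
Check: 59^60 ≡ 36 (mod 101).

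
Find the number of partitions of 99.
169229875

p(n) counts ways to write n as a sum of positive integers (order ignored).
Euler's pentagonal recurrence: p(k) = p(k-1) + p(k-2) - p(k-5) - p(k-7) + p(k-12) + p(k-15) - ... (offsets j(3j∓1)/2, signs ++--, p(0)=1, p(<0)=0).
DP table for k = 0..98: p(0)=1, p(1)=1, p(2)=2, p(3)=3, p(4)=5, p(5)=7, p(6)=11, p(7)=15, p(8)=22, p(9)=30, p(10)=42, p(11)=56, p(12)=77, p(13)=101, p(14)=135, p(15)=176, p(16)=231, p(17)=297, p(18)=385, p(19)=490, p(20)=627, p(21)=792, p(22)=1002, p(23)=1255, p(24)=1575, p(25)=1958, p(26)=2436, p(27)=3010, p(28)=3718, p(29)=4565, p(30)=5604, p(31)=6842, p(32)=8349, p(33)=10143, p(34)=12310, p(35)=14883, p(36)=17977, p(37)=21637, p(38)=26015, p(39)=31185, p(40)=37338, p(41)=44583, p(42)=53174, p(43)=63261, p(44)=75175, p(45)=89134, p(46)=105558, p(47)=124754, p(48)=147273, p(49)=173525, p(50)=204226, p(51)=239943, p(52)=281589, p(53)=329931, p(54)=386155, p(55)=451276, p(56)=526823, p(57)=614154, p(58)=715220, p(59)=831820, p(60)=966467, p(61)=1121505, p(62)=1300156, p(63)=1505499, p(64)=1741630, p(65)=2012558, p(66)=2323520, p(67)=2679689, p(68)=3087735, p(69)=3554345, p(70)=4087968, p(71)=4697205, p(72)=5392783, p(73)=6185689, p(74)=7089500, p(75)=8118264, p(76)=9289091, p(77)=10619863, p(78)=12132164, p(79)=13848650, p(80)=15796476, p(81)=18004327, p(82)=20506255, p(83)=23338469, p(84)=26543660, p(85)=30167357, p(86)=34262962, p(87)=38887673, p(88)=44108109, p(89)=49995925, p(90)=56634173, p(91)=64112359, p(92)=72533807, p(93)=82010177, p(94)=92669720, p(95)=104651419, p(96)=118114304, p(97)=133230930, p(98)=150198136.
Final step: p(99) = p(98) + p(97) - p(94) - p(92) + p(87) + p(84) - p(77) - p(73) + p(64) + p(59) - p(48) - p(42) + p(29) + p(22) - p(7)
= 150198136 + 133230930 - 92669720 - 72533807 + 38887673 + 26543660 - 10619863 - 6185689 + 1741630 + 831820 - 147273 - 53174 + 4565 + 1002 - 15
= 169229875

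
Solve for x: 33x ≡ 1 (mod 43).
30

gcd(33, 43) = 1, so the inverse exists.
Extended Euclidean algorithm on (43, 33):
43 = 1 × 33 + 10  ⟹  10 = (1)·43 + (-1)·33
33 = 3 × 10 + 3  ⟹  3 = (-3)·43 + (4)·33
10 = 3 × 3 + 1  ⟹  1 = (10)·43 + (-13)·33
So (-13)·33 ≡ 1 (mod 43), i.e. 33^(-1) ≡ -13 ≡ 30 (mod 43).
Check: 33 × 30 = 990 ≡ 1 (mod 43)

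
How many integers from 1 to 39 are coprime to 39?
24

39 = 3 × 13
φ(n) = n × ∏(1 - 1/p) for each prime p dividing n
φ(39) = 39 × (1 - 1/3) × (1 - 1/13) = 24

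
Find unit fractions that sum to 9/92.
1/11 + 1/145 + 1/48914 + 1/3588820180

Greedy algorithm:
9/92: ceiling(92/9) = 11, use 1/11
7/1012: ceiling(1012/7) = 145, use 1/145
3/146740: ceiling(146740/3) = 48914, use 1/48914
1/3588820180: ceiling(3588820180/1) = 3588820180, use 1/3588820180
Result: 9/92 = 1/11 + 1/145 + 1/48914 + 1/3588820180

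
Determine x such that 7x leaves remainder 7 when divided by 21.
x ≡ 1 (mod 3)

gcd(7, 21) = 7, which divides 7, so solutions exist.
Divide through by 7: x ≡ 1 (mod 3).
The coefficient of x is now 1, so x ≡ 1 (mod 3).
Check: 7 × 1 = 7 ≡ 7 (mod 21).
x ≡ 1 (mod 3), giving 7 solutions mod 21.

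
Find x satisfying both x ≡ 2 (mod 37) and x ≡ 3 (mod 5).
113

Using Chinese Remainder Theorem:
M = 37 × 5 = 185
M1 = 5, M2 = 37
y1 = 5^(-1) mod 37 = 15
y2 = 37^(-1) mod 5 = 3
x = (2×5×15 + 3×37×3) mod 185 = 113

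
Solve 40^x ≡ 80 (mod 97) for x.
47

Baby-step giant-step with step n = ⌈√97⌉ = 10.
Baby steps 40^j mod 97 (j:value) for j=0..9: 0:1, 1:40, 2:48, 3:77, 4:73, 5:10, 6:12, 7:92, 8:91, 9:51.
Giant-step multiplier: 40^(-10) ≡ 40^(96-10) = 40^86 ≡ 65 (mod 97).
Giant steps γ_i = 80·65^i mod 97: γ_0=80, γ_1=59, γ_2=52, γ_3=82, γ_4=92 (in table at j=7).
x = i·n + j = 4·10 + 7 = 47.
Check: 40^47 ≡ 80 (mod 97).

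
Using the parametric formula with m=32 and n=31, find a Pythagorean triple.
(63, 1984, 1985)

Euclid's formula: a = m² - n², b = 2mn, c = m² + n²
m = 32, n = 31
a = 32² - 31² = 1024 - 961 = 63
b = 2 × 32 × 31 = 1984
c = 32² + 31² = 1024 + 961 = 1985
Verification: 63² + 1984² = 3969 + 3936256 = 3940225 = 1985² ✓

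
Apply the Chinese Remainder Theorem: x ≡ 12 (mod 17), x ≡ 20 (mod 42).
692

Using Chinese Remainder Theorem:
M = 17 × 42 = 714
M1 = 42, M2 = 17
y1 = 42^(-1) mod 17 = 15
y2 = 17^(-1) mod 42 = 5
x = (12×42×15 + 20×17×5) mod 714 = 692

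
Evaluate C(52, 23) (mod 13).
0

Using Lucas' theorem:
Write n=52 and k=23 in base 13:
n in base 13: [4, 0]
k in base 13: [1, 10]
C(52,23) mod 13 = ∏ C(n_i, k_i) mod 13
Digit binomials (mod 13): C(4,1) = 4; C(0,10) = 0 (k_i > n_i)
Product: 4 × 0 = 0 ≡ 0 (mod 13)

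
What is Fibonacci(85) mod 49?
26

Matrix identity: Q^n = [[F_(n+1), F_n], [F_n, F_(n-1)]] with Q = [[1,1],[1,0]].
n = 85 = 1010101₂. Square-and-multiply, entries mod 49:
Q^1 = [[1,1],[1,0]]
Q^2 = (Q^1)² = [[2,1],[1,1]]
Q^5 = (Q^2)²·Q = [[8,5],[5,3]]
Q^10 = (Q^5)² = [[40,6],[6,34]]
Q^21 = (Q^10)²·Q = [[22,19],[19,3]]
Q^42 = (Q^21)² = [[12,34],[34,27]]
Q^85 = (Q^42)²·Q = [[29,26],[26,3]]
F_85 mod 49 = Q^85[0][1] = 26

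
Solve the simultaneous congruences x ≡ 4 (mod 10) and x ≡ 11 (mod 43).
54

Using Chinese Remainder Theorem:
M = 10 × 43 = 430
M1 = 43, M2 = 10
y1 = 43^(-1) mod 10 = 7
y2 = 10^(-1) mod 43 = 13
x = (4×43×7 + 11×10×13) mod 430 = 54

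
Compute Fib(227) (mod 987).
2

Matrix identity: Q^n = [[F_(n+1), F_n], [F_n, F_(n-1)]] with Q = [[1,1],[1,0]].
n = 227 = 11100011₂. Square-and-multiply, entries mod 987:
Q^1 = [[1,1],[1,0]]
Q^3 = (Q^1)²·Q = [[3,2],[2,1]]
Q^7 = (Q^3)²·Q = [[21,13],[13,8]]
Q^14 = (Q^7)² = [[610,377],[377,233]]
Q^28 = (Q^14)² = [[2,984],[984,5]]
Q^56 = (Q^28)² = [[13,966],[966,34]]
Q^113 = (Q^56)²·Q = [[610,610],[610,0]]
Q^227 = (Q^113)²·Q = [[3,2],[2,1]]
F_227 mod 987 = Q^227[0][1] = 2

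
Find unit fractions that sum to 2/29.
1/15 + 1/435

Greedy algorithm:
2/29: ceiling(29/2) = 15, use 1/15
1/435: ceiling(435/1) = 435, use 1/435
Result: 2/29 = 1/15 + 1/435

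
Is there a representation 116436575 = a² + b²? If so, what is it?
Not possible

Factorization: 116436575 = 5^2 × 167^3
By Fermat: n is sum of two squares iff every prime p ≡ 3 (mod 4) appears to even power.
Prime(s) ≡ 3 (mod 4) with odd exponent: [(167, 3)]
Therefore 116436575 cannot be expressed as a² + b².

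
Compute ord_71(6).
35

71 is prime, so ord(6) divides φ(71) = 70.
Divisors of 70: 1, 2, 5, 7, 10, 14, 35, 70.
Repeated squaring: 6^1 ≡ 6, 6^2 ≡ 36, 6^4 ≡ 18, 6^8 ≡ 40, 6^16 ≡ 38, 6^32 ≡ 24, 6^64 ≡ 8 (mod 71).
Test 6^d mod 71 for each divisor d in increasing order:
6^1 ≡ 6
6^2 ≡ 36
6^5 = 6^4·6^1 ≡ 37
6^7 = 6^4·6^2·6^1 ≡ 54
6^10 = 6^8·6^2 ≡ 20
6^14 = 6^8·6^4·6^2 ≡ 5
6^35 = 6^32·6^2·6^1 ≡ 1  ← first divisor giving 1
The order is 35.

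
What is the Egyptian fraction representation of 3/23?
1/8 + 1/184

Greedy algorithm:
3/23: ceiling(23/3) = 8, use 1/8
1/184: ceiling(184/1) = 184, use 1/184
Result: 3/23 = 1/8 + 1/184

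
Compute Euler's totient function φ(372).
120

372 = 2^2 × 3 × 31
φ(n) = n × ∏(1 - 1/p) for each prime p dividing n
φ(372) = 372 × (1 - 1/2) × (1 - 1/3) × (1 - 1/31) = 120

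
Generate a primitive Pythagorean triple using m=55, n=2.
(3021, 220, 3029)

Euclid's formula: a = m² - n², b = 2mn, c = m² + n²
m = 55, n = 2
a = 55² - 2² = 3025 - 4 = 3021
b = 2 × 55 × 2 = 220
c = 55² + 2² = 3025 + 4 = 3029
Verification: 3021² + 220² = 9126441 + 48400 = 9174841 = 3029² ✓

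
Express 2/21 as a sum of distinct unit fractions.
1/11 + 1/231

Greedy algorithm:
2/21: ceiling(21/2) = 11, use 1/11
1/231: ceiling(231/1) = 231, use 1/231
Result: 2/21 = 1/11 + 1/231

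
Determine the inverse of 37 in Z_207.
28

gcd(37, 207) = 1, so the inverse exists.
Extended Euclidean algorithm on (207, 37):
207 = 5 × 37 + 22  ⟹  22 = (1)·207 + (-5)·37
37 = 1 × 22 + 15  ⟹  15 = (-1)·207 + (6)·37
22 = 1 × 15 + 7  ⟹  7 = (2)·207 + (-11)·37
15 = 2 × 7 + 1  ⟹  1 = (-5)·207 + (28)·37
So (28)·37 ≡ 1 (mod 207), i.e. 37^(-1) ≡ 28 (mod 207).
Check: 37 × 28 = 1036 ≡ 1 (mod 207)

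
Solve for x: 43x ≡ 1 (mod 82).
21

gcd(43, 82) = 1, so the inverse exists.
Extended Euclidean algorithm on (82, 43):
82 = 1 × 43 + 39  ⟹  39 = (1)·82 + (-1)·43
43 = 1 × 39 + 4  ⟹  4 = (-1)·82 + (2)·43
39 = 9 × 4 + 3  ⟹  3 = (10)·82 + (-19)·43
4 = 1 × 3 + 1  ⟹  1 = (-11)·82 + (21)·43
So (21)·43 ≡ 1 (mod 82), i.e. 43^(-1) ≡ 21 (mod 82).
Check: 43 × 21 = 903 ≡ 1 (mod 82)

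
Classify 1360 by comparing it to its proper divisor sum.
abundant

Proper divisors of 1360: sum = 1 + 2 + 4 + 5 + 8 + 10 + 16 + 17 + ... + 170 + 272 + 340 + 680 (19 divisors) = 1988
Since 1988 > 1360, 1360 is abundant.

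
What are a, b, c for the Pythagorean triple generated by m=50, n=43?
(651, 4300, 4349)

Euclid's formula: a = m² - n², b = 2mn, c = m² + n²
m = 50, n = 43
a = 50² - 43² = 2500 - 1849 = 651
b = 2 × 50 × 43 = 4300
c = 50² + 43² = 2500 + 1849 = 4349
Verification: 651² + 4300² = 423801 + 18490000 = 18913801 = 4349² ✓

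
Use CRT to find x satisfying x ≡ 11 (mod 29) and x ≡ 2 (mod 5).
127

Using Chinese Remainder Theorem:
M = 29 × 5 = 145
M1 = 5, M2 = 29
y1 = 5^(-1) mod 29 = 6
y2 = 29^(-1) mod 5 = 4
x = (11×5×6 + 2×29×4) mod 145 = 127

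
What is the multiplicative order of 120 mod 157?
78

157 is prime, so ord(120) divides φ(157) = 156.
Divisors of 156: 1, 2, 3, 4, 6, 12, 13, 26, 39, 52, 78, 156.
Repeated squaring: 120^1 ≡ 120, 120^2 ≡ 113, 120^4 ≡ 52, 120^8 ≡ 35, 120^16 ≡ 126, 120^32 ≡ 19, 120^64 ≡ 47, 120^128 ≡ 11 (mod 157).
Test 120^d mod 157 for each divisor d in increasing order:
120^1 ≡ 120
120^2 ≡ 113
120^3 = 120^2·120^1 ≡ 58
120^4 ≡ 52
120^6 = 120^4·120^2 ≡ 67
120^12 = 120^8·120^4 ≡ 93
120^13 = 120^8·120^4·120^1 ≡ 13
120^26 = 120^16·120^8·120^2 ≡ 12
120^39 = 120^32·120^4·120^2·120^1 ≡ 156
120^52 = 120^32·120^16·120^4 ≡ 144
120^78 = 120^64·120^8·120^4·120^2 ≡ 1  ← first divisor giving 1
The order is 78.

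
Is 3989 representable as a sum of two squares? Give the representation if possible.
25² + 58² (a=25, b=58)

Factorization: 3989 = 3989
By Fermat: n is sum of two squares iff every prime p ≡ 3 (mod 4) appears to even power.
All primes ≡ 3 (mod 4) appear to even power.
Search a = 0, 1, 2, … for 3989 - a² a perfect square: first hit at a = 25: 3989 - 625 = 3364 = 58².
3989 = 25² + 58² = 625 + 3364 ✓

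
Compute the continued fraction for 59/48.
[1; 4, 2, 1, 3]

Euclidean algorithm steps:
59 = 1 × 48 + 11
48 = 4 × 11 + 4
11 = 2 × 4 + 3
4 = 1 × 3 + 1
3 = 3 × 1 + 0
Continued fraction: [1; 4, 2, 1, 3]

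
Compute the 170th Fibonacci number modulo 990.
55

Matrix identity: Q^n = [[F_(n+1), F_n], [F_n, F_(n-1)]] with Q = [[1,1],[1,0]].
n = 170 = 10101010₂. Square-and-multiply, entries mod 990:
Q^1 = [[1,1],[1,0]]
Q^2 = (Q^1)² = [[2,1],[1,1]]
Q^5 = (Q^2)²·Q = [[8,5],[5,3]]
Q^10 = (Q^5)² = [[89,55],[55,34]]
Q^21 = (Q^10)²·Q = [[881,56],[56,825]]
Q^42 = (Q^21)² = [[167,496],[496,661]]
Q^85 = (Q^42)²·Q = [[503,665],[665,828]]
Q^170 = (Q^85)² = [[254,55],[55,199]]
F_170 mod 990 = Q^170[0][1] = 55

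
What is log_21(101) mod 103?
71

Baby-step giant-step with step n = ⌈√103⌉ = 11.
Baby steps 21^j mod 103 (j:value) for j=0..10: 0:1, 1:21, 2:29, 3:94, 4:17, 5:48, 6:81, 7:53, 8:83, 9:95, 10:38.
Giant-step multiplier: 21^(-11) ≡ 21^(102-11) = 21^91 ≡ 99 (mod 103).
Giant steps γ_i = 101·99^i mod 103: γ_0=101, γ_1=8, γ_2=71, γ_3=25, γ_4=3, γ_5=91, γ_6=48 (in table at j=5).
x = i·n + j = 6·11 + 5 = 71.
Check: 21^71 ≡ 101 (mod 103).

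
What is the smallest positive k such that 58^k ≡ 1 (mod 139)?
138

139 is prime, so ord(58) divides φ(139) = 138.
Divisors of 138: 1, 2, 3, 6, 23, 46, 69, 138.
Repeated squaring: 58^1 ≡ 58, 58^2 ≡ 28, 58^4 ≡ 89, 58^8 ≡ 137, 58^16 ≡ 4, 58^32 ≡ 16, 58^64 ≡ 117, 58^128 ≡ 67 (mod 139).
Test 58^d mod 139 for each divisor d in increasing order:
58^1 ≡ 58
58^2 ≡ 28
58^3 = 58^2·58^1 ≡ 95
58^6 = 58^4·58^2 ≡ 129
58^23 = 58^16·58^4·58^2·58^1 ≡ 43
58^46 = 58^32·58^8·58^4·58^2 ≡ 42
58^69 = 58^64·58^4·58^1 ≡ 138
58^138 = 58^128·58^8·58^2 ≡ 1  ← first divisor giving 1
The order is 138.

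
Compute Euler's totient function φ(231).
120

231 = 3 × 7 × 11
φ(n) = n × ∏(1 - 1/p) for each prime p dividing n
φ(231) = 231 × (1 - 1/3) × (1 - 1/7) × (1 - 1/11) = 120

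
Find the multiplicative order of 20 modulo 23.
22

23 is prime, so ord(20) divides φ(23) = 22.
Divisors of 22: 1, 2, 11, 22.
Repeated squaring: 20^1 ≡ 20, 20^2 ≡ 9, 20^4 ≡ 12, 20^8 ≡ 6, 20^16 ≡ 13 (mod 23).
Test 20^d mod 23 for each divisor d in increasing order:
20^1 ≡ 20
20^2 ≡ 9
20^11 = 20^8·20^2·20^1 ≡ 22
20^22 = 20^16·20^4·20^2 ≡ 1  ← first divisor giving 1
The order is 22.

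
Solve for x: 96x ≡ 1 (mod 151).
140

gcd(96, 151) = 1, so the inverse exists.
Extended Euclidean algorithm on (151, 96):
151 = 1 × 96 + 55  ⟹  55 = (1)·151 + (-1)·96
96 = 1 × 55 + 41  ⟹  41 = (-1)·151 + (2)·96
55 = 1 × 41 + 14  ⟹  14 = (2)·151 + (-3)·96
41 = 2 × 14 + 13  ⟹  13 = (-5)·151 + (8)·96
14 = 1 × 13 + 1  ⟹  1 = (7)·151 + (-11)·96
So (-11)·96 ≡ 1 (mod 151), i.e. 96^(-1) ≡ -11 ≡ 140 (mod 151).
Check: 96 × 140 = 13440 ≡ 1 (mod 151)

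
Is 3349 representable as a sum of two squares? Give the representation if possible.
10² + 57² (a=10, b=57)

Factorization: 3349 = 17 × 197
By Fermat: n is sum of two squares iff every prime p ≡ 3 (mod 4) appears to even power.
All primes ≡ 3 (mod 4) appear to even power.
Search a = 0, 1, 2, … for 3349 - a² a perfect square: first hit at a = 10: 3349 - 100 = 3249 = 57².
3349 = 10² + 57² = 100 + 3249 ✓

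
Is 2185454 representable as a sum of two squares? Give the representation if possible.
Not possible

Factorization: 2185454 = 2 × 103^3
By Fermat: n is sum of two squares iff every prime p ≡ 3 (mod 4) appears to even power.
Prime(s) ≡ 3 (mod 4) with odd exponent: [(103, 3)]
Therefore 2185454 cannot be expressed as a² + b².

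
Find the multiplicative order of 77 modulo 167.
83

167 is prime, so ord(77) divides φ(167) = 166.
Divisors of 166: 1, 2, 83, 166.
Repeated squaring: 77^1 ≡ 77, 77^2 ≡ 84, 77^4 ≡ 42, 77^8 ≡ 94, 77^16 ≡ 152, 77^32 ≡ 58, 77^64 ≡ 24, 77^128 ≡ 75 (mod 167).
Test 77^d mod 167 for each divisor d in increasing order:
77^1 ≡ 77
77^2 ≡ 84
77^83 = 77^64·77^16·77^2·77^1 ≡ 1  ← first divisor giving 1
The order is 83.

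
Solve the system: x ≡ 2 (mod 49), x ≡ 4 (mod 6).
100

Using Chinese Remainder Theorem:
M = 49 × 6 = 294
M1 = 6, M2 = 49
y1 = 6^(-1) mod 49 = 41
y2 = 49^(-1) mod 6 = 1
x = (2×6×41 + 4×49×1) mod 294 = 100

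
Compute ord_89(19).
88

89 is prime, so ord(19) divides φ(89) = 88.
Divisors of 88: 1, 2, 4, 8, 11, 22, 44, 88.
Repeated squaring: 19^1 ≡ 19, 19^2 ≡ 5, 19^4 ≡ 25, 19^8 ≡ 2, 19^16 ≡ 4, 19^32 ≡ 16, 19^64 ≡ 78 (mod 89).
Test 19^d mod 89 for each divisor d in increasing order:
19^1 ≡ 19
19^2 ≡ 5
19^4 ≡ 25
19^8 ≡ 2
19^11 = 19^8·19^2·19^1 ≡ 12
19^22 = 19^16·19^4·19^2 ≡ 55
19^44 = 19^32·19^8·19^4 ≡ 88
19^88 = 19^64·19^16·19^8 ≡ 1  ← first divisor giving 1
The order is 88.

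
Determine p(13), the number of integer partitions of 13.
101

p(n) counts ways to write n as a sum of positive integers (order ignored).
Euler's pentagonal recurrence: p(k) = p(k-1) + p(k-2) - p(k-5) - p(k-7) + p(k-12) + p(k-15) - ... (offsets j(3j∓1)/2, signs ++--, p(0)=1, p(<0)=0).
DP table for k = 0..12: p(0)=1, p(1)=1, p(2)=2, p(3)=3, p(4)=5, p(5)=7, p(6)=11, p(7)=15, p(8)=22, p(9)=30, p(10)=42, p(11)=56, p(12)=77.
Final step: p(13) = p(12) + p(11) - p(8) - p(6) + p(1)
= 77 + 56 - 22 - 11 + 1
= 101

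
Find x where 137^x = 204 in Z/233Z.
144

Baby-step giant-step with step n = ⌈√233⌉ = 16.
Baby steps 137^j mod 233 (j:value) for j=0..15: 0:1, 1:137, 2:129, 3:198, 4:98, 5:145, 6:60, 7:65, 8:51, 9:230, 10:55, 11:79, 12:105, 13:172, 14:31, 15:53.
Giant-step multiplier: 137^(-16) ≡ 137^(232-16) = 137^216 ≡ 92 (mod 233).
Giant steps γ_i = 204·92^i mod 233: γ_0=204, γ_1=128, γ_2=126, γ_3=175, γ_4=23, γ_5=19, γ_6=117, γ_7=46, γ_8=38, γ_9=1 (in table at j=0).
x = i·n + j = 9·16 + 0 = 144.
Check: 137^144 ≡ 204 (mod 233).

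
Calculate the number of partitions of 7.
15

p(n) counts ways to write n as a sum of positive integers (order ignored).
Examples: 7; 6 + 1; 5 + 2; 5 + 1 + 1; 4 + 3; ... (15 total)
p(7) = 15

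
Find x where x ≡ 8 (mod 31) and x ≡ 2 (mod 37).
39

Using Chinese Remainder Theorem:
M = 31 × 37 = 1147
M1 = 37, M2 = 31
y1 = 37^(-1) mod 31 = 26
y2 = 31^(-1) mod 37 = 6
x = (8×37×26 + 2×31×6) mod 1147 = 39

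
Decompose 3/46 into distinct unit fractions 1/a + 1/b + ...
1/16 + 1/368

Greedy algorithm:
3/46: ceiling(46/3) = 16, use 1/16
1/368: ceiling(368/1) = 368, use 1/368
Result: 3/46 = 1/16 + 1/368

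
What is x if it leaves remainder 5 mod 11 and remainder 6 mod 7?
27

Using Chinese Remainder Theorem:
M = 11 × 7 = 77
M1 = 7, M2 = 11
y1 = 7^(-1) mod 11 = 8
y2 = 11^(-1) mod 7 = 2
x = (5×7×8 + 6×11×2) mod 77 = 27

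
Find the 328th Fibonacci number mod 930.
681

Matrix identity: Q^n = [[F_(n+1), F_n], [F_n, F_(n-1)]] with Q = [[1,1],[1,0]].
n = 328 = 101001000₂. Square-and-multiply, entries mod 930:
Q^1 = [[1,1],[1,0]]
Q^2 = (Q^1)² = [[2,1],[1,1]]
Q^5 = (Q^2)²·Q = [[8,5],[5,3]]
Q^10 = (Q^5)² = [[89,55],[55,34]]
Q^20 = (Q^10)² = [[716,255],[255,461]]
Q^41 = (Q^20)²·Q = [[826,151],[151,675]]
Q^82 = (Q^41)² = [[137,661],[661,406]]
Q^164 = (Q^82)² = [[920,873],[873,47]]
Q^328 = (Q^164)² = [[559,681],[681,808]]
F_328 mod 930 = Q^328[0][1] = 681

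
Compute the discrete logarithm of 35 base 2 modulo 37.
19

Baby-step giant-step with step n = ⌈√37⌉ = 7.
Baby steps 2^j mod 37 (j:value) for j=0..6: 0:1, 1:2, 2:4, 3:8, 4:16, 5:32, 6:27.
Giant-step multiplier: 2^(-7) ≡ 2^(36-7) = 2^29 ≡ 24 (mod 37).
Giant steps γ_i = 35·24^i mod 37: γ_0=35, γ_1=26, γ_2=32 (in table at j=5).
x = i·n + j = 2·7 + 5 = 19.
Check: 2^19 ≡ 35 (mod 37).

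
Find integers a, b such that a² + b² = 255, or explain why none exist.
Not possible

Factorization: 255 = 3 × 5 × 17
By Fermat: n is sum of two squares iff every prime p ≡ 3 (mod 4) appears to even power.
Prime(s) ≡ 3 (mod 4) with odd exponent: [(3, 1)]
Therefore 255 cannot be expressed as a² + b².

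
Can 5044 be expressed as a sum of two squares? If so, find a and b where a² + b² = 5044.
12² + 70² (a=12, b=70)

Factorization: 5044 = 2^2 × 13 × 97
By Fermat: n is sum of two squares iff every prime p ≡ 3 (mod 4) appears to even power.
All primes ≡ 3 (mod 4) appear to even power.
Search a = 0, 1, 2, … for 5044 - a² a perfect square: first hit at a = 12: 5044 - 144 = 4900 = 70².
5044 = 12² + 70² = 144 + 4900 ✓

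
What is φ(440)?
160

440 = 2^3 × 5 × 11
φ(n) = n × ∏(1 - 1/p) for each prime p dividing n
φ(440) = 440 × (1 - 1/2) × (1 - 1/5) × (1 - 1/11) = 160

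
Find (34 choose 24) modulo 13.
0

Using Lucas' theorem:
Write n=34 and k=24 in base 13:
n in base 13: [2, 8]
k in base 13: [1, 11]
C(34,24) mod 13 = ∏ C(n_i, k_i) mod 13
Digit binomials (mod 13): C(2,1) = 2; C(8,11) = 0 (k_i > n_i)
Product: 2 × 0 = 0 ≡ 0 (mod 13)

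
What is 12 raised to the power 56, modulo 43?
36

Repeated squaring. Binary of 56 = 111000.
12^1 ≡ 12 (mod 43); 12^2 ≡ 15 (mod 43); 12^4 ≡ 10 (mod 43); 12^8 ≡ 14 (mod 43); 12^16 ≡ 24 (mod 43); 12^32 ≡ 17 (mod 43)
12^56 = 12^8 × 12^16 × 12^32 ≡ 36 (mod 43)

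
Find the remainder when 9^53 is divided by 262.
25

Repeated squaring. Binary of 53 = 110101.
9^1 ≡ 9 (mod 262); 9^2 ≡ 81 (mod 262); 9^4 ≡ 11 (mod 262); 9^8 ≡ 121 (mod 262); 9^16 ≡ 231 (mod 262); 9^32 ≡ 175 (mod 262)
9^53 = 9^1 × 9^4 × 9^16 × 9^32 ≡ 25 (mod 262)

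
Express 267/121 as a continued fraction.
[2; 4, 1, 5, 4]

Euclidean algorithm steps:
267 = 2 × 121 + 25
121 = 4 × 25 + 21
25 = 1 × 21 + 4
21 = 5 × 4 + 1
4 = 4 × 1 + 0
Continued fraction: [2; 4, 1, 5, 4]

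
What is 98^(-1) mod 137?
7

gcd(98, 137) = 1, so the inverse exists.
Extended Euclidean algorithm on (137, 98):
137 = 1 × 98 + 39  ⟹  39 = (1)·137 + (-1)·98
98 = 2 × 39 + 20  ⟹  20 = (-2)·137 + (3)·98
39 = 1 × 20 + 19  ⟹  19 = (3)·137 + (-4)·98
20 = 1 × 19 + 1  ⟹  1 = (-5)·137 + (7)·98
So (7)·98 ≡ 1 (mod 137), i.e. 98^(-1) ≡ 7 (mod 137).
Check: 98 × 7 = 686 ≡ 1 (mod 137)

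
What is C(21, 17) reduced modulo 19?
0

Using Lucas' theorem:
Write n=21 and k=17 in base 19:
n in base 19: [1, 2]
k in base 19: [0, 17]
C(21,17) mod 19 = ∏ C(n_i, k_i) mod 19
Digit binomials (mod 19): C(1,0) = 1; C(2,17) = 0 (k_i > n_i)
Product: 1 × 0 = 0 ≡ 0 (mod 19)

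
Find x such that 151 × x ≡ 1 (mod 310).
271

gcd(151, 310) = 1, so the inverse exists.
Extended Euclidean algorithm on (310, 151):
310 = 2 × 151 + 8  ⟹  8 = (1)·310 + (-2)·151
151 = 18 × 8 + 7  ⟹  7 = (-18)·310 + (37)·151
8 = 1 × 7 + 1  ⟹  1 = (19)·310 + (-39)·151
So (-39)·151 ≡ 1 (mod 310), i.e. 151^(-1) ≡ -39 ≡ 271 (mod 310).
Check: 151 × 271 = 40921 ≡ 1 (mod 310)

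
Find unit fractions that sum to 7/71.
1/11 + 1/131 + 1/20463 + 1/523397499 + 1/365259922089209169

Greedy algorithm:
7/71: ceiling(71/7) = 11, use 1/11
6/781: ceiling(781/6) = 131, use 1/131
5/102311: ceiling(102311/5) = 20463, use 1/20463
4/2093589993: ceiling(2093589993/4) = 523397499, use 1/523397499
1/365259922089209169: ceiling(365259922089209169/1) = 365259922089209169, use 1/365259922089209169
Result: 7/71 = 1/11 + 1/131 + 1/20463 + 1/523397499 + 1/365259922089209169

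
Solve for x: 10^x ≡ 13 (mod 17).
12

Baby-step giant-step with step n = ⌈√17⌉ = 5.
Baby steps 10^j mod 17 (j:value) for j=0..4: 0:1, 1:10, 2:15, 3:14, 4:4.
Giant-step multiplier: 10^(-5) ≡ 10^(16-5) = 10^11 ≡ 3 (mod 17).
Giant steps γ_i = 13·3^i mod 17: γ_0=13, γ_1=5, γ_2=15 (in table at j=2).
x = i·n + j = 2·5 + 2 = 12.
Check: 10^12 ≡ 13 (mod 17).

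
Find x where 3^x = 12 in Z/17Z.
13

Baby-step giant-step with step n = ⌈√17⌉ = 5.
Baby steps 3^j mod 17 (j:value) for j=0..4: 0:1, 1:3, 2:9, 3:10, 4:13.
Giant-step multiplier: 3^(-5) ≡ 3^(16-5) = 3^11 ≡ 7 (mod 17).
Giant steps γ_i = 12·7^i mod 17: γ_0=12, γ_1=16, γ_2=10 (in table at j=3).
x = i·n + j = 2·5 + 3 = 13.
Check: 3^13 ≡ 12 (mod 17).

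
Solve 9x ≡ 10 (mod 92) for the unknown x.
x ≡ 42 (mod 92)

gcd(9, 92) = 1, which divides 10, so solutions exist.
Find 9^(-1) mod 92 by the extended Euclidean algorithm:
92 = 10 × 9 + 2  ⟹  2 = (1)·92 + (-10)·9
9 = 4 × 2 + 1  ⟹  1 = (-4)·92 + (41)·9
So (41)·9 ≡ 1 (mod 92), i.e. 9^(-1) ≡ 41 (mod 92).
x ≡ 41 × 10 = 410 ≡ 42 (mod 92).
Check: 9 × 42 = 378 ≡ 10 (mod 92).
Unique solution: x ≡ 42 (mod 92)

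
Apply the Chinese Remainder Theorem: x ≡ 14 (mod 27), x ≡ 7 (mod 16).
311

Using Chinese Remainder Theorem:
M = 27 × 16 = 432
M1 = 16, M2 = 27
y1 = 16^(-1) mod 27 = 22
y2 = 27^(-1) mod 16 = 3
x = (14×16×22 + 7×27×3) mod 432 = 311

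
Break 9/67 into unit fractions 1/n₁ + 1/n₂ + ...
1/8 + 1/108 + 1/14472

Greedy algorithm:
9/67: ceiling(67/9) = 8, use 1/8
5/536: ceiling(536/5) = 108, use 1/108
1/14472: ceiling(14472/1) = 14472, use 1/14472
Result: 9/67 = 1/8 + 1/108 + 1/14472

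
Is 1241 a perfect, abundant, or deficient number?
deficient

Proper divisors of 1241: sum = 1 + 17 + 73 = 91
Since 91 < 1241, 1241 is deficient.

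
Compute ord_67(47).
33

67 is prime, so ord(47) divides φ(67) = 66.
Divisors of 66: 1, 2, 3, 6, 11, 22, 33, 66.
Repeated squaring: 47^1 ≡ 47, 47^2 ≡ 65, 47^4 ≡ 4, 47^8 ≡ 16, 47^16 ≡ 55, 47^32 ≡ 10, 47^64 ≡ 33 (mod 67).
Test 47^d mod 67 for each divisor d in increasing order:
47^1 ≡ 47
47^2 ≡ 65
47^3 = 47^2·47^1 ≡ 40
47^6 = 47^4·47^2 ≡ 59
47^11 = 47^8·47^2·47^1 ≡ 37
47^22 = 47^16·47^4·47^2 ≡ 29
47^33 = 47^32·47^1 ≡ 1  ← first divisor giving 1
The order is 33.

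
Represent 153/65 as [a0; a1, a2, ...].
[2; 2, 1, 4, 1, 3]

Euclidean algorithm steps:
153 = 2 × 65 + 23
65 = 2 × 23 + 19
23 = 1 × 19 + 4
19 = 4 × 4 + 3
4 = 1 × 3 + 1
3 = 3 × 1 + 0
Continued fraction: [2; 2, 1, 4, 1, 3]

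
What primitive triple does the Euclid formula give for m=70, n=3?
(4891, 420, 4909)

Euclid's formula: a = m² - n², b = 2mn, c = m² + n²
m = 70, n = 3
a = 70² - 3² = 4900 - 9 = 4891
b = 2 × 70 × 3 = 420
c = 70² + 3² = 4900 + 9 = 4909
Verification: 4891² + 420² = 23921881 + 176400 = 24098281 = 4909² ✓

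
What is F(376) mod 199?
1

Matrix identity: Q^n = [[F_(n+1), F_n], [F_n, F_(n-1)]] with Q = [[1,1],[1,0]].
n = 376 = 101111000₂. Square-and-multiply, entries mod 199:
Q^1 = [[1,1],[1,0]]
Q^2 = (Q^1)² = [[2,1],[1,1]]
Q^5 = (Q^2)²·Q = [[8,5],[5,3]]
Q^11 = (Q^5)²·Q = [[144,89],[89,55]]
Q^23 = (Q^11)²·Q = [[1,1],[1,0]]
Q^47 = (Q^23)²·Q = [[3,2],[2,1]]
Q^94 = (Q^47)² = [[13,8],[8,5]]
Q^188 = (Q^94)² = [[34,144],[144,89]]
Q^376 = (Q^188)² = [[2,1],[1,1]]
F_376 mod 199 = Q^376[0][1] = 1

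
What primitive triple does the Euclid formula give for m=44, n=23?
(1407, 2024, 2465)

Euclid's formula: a = m² - n², b = 2mn, c = m² + n²
m = 44, n = 23
a = 44² - 23² = 1936 - 529 = 1407
b = 2 × 44 × 23 = 2024
c = 44² + 23² = 1936 + 529 = 2465
Verification: 1407² + 2024² = 1979649 + 4096576 = 6076225 = 2465² ✓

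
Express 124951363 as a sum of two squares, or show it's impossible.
Not possible

Factorization: 124951363 = 61 × 127^3
By Fermat: n is sum of two squares iff every prime p ≡ 3 (mod 4) appears to even power.
Prime(s) ≡ 3 (mod 4) with odd exponent: [(127, 3)]
Therefore 124951363 cannot be expressed as a² + b².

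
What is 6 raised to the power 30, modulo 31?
1

Repeated squaring. Binary of 30 = 11110.
6^1 ≡ 6 (mod 31); 6^2 ≡ 5 (mod 31); 6^4 ≡ 25 (mod 31); 6^8 ≡ 5 (mod 31); 6^16 ≡ 25 (mod 31)
6^30 = 6^2 × 6^4 × 6^8 × 6^16 ≡ 1 (mod 31)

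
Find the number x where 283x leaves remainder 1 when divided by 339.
115

gcd(283, 339) = 1, so the inverse exists.
Extended Euclidean algorithm on (339, 283):
339 = 1 × 283 + 56  ⟹  56 = (1)·339 + (-1)·283
283 = 5 × 56 + 3  ⟹  3 = (-5)·339 + (6)·283
56 = 18 × 3 + 2  ⟹  2 = (91)·339 + (-109)·283
3 = 1 × 2 + 1  ⟹  1 = (-96)·339 + (115)·283
So (115)·283 ≡ 1 (mod 339), i.e. 283^(-1) ≡ 115 (mod 339).
Check: 283 × 115 = 32545 ≡ 1 (mod 339)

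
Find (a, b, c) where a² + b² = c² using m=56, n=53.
(327, 5936, 5945)

Euclid's formula: a = m² - n², b = 2mn, c = m² + n²
m = 56, n = 53
a = 56² - 53² = 3136 - 2809 = 327
b = 2 × 56 × 53 = 5936
c = 56² + 53² = 3136 + 2809 = 5945
Verification: 327² + 5936² = 106929 + 35236096 = 35343025 = 5945² ✓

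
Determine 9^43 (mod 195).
9

Repeated squaring. Binary of 43 = 101011.
9^1 ≡ 9 (mod 195); 9^2 ≡ 81 (mod 195); 9^4 ≡ 126 (mod 195); 9^8 ≡ 81 (mod 195); 9^16 ≡ 126 (mod 195); 9^32 ≡ 81 (mod 195)
9^43 = 9^1 × 9^2 × 9^8 × 9^32 ≡ 9 (mod 195)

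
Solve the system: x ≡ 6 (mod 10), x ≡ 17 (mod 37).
276

Using Chinese Remainder Theorem:
M = 10 × 37 = 370
M1 = 37, M2 = 10
y1 = 37^(-1) mod 10 = 3
y2 = 10^(-1) mod 37 = 26
x = (6×37×3 + 17×10×26) mod 370 = 276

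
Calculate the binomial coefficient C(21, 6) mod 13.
2

Using Lucas' theorem:
Write n=21 and k=6 in base 13:
n in base 13: [1, 8]
k in base 13: [0, 6]
C(21,6) mod 13 = ∏ C(n_i, k_i) mod 13
Digit binomials (mod 13): C(1,0) = 1; C(8,6) = 28 ≡ 2
Product: 1 × 2 = 2 ≡ 2 (mod 13)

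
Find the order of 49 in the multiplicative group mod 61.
30

61 is prime, so ord(49) divides φ(61) = 60.
Divisors of 60: 1, 2, 3, 4, 5, 6, 10, 12, 15, 20, 30, 60.
Repeated squaring: 49^1 ≡ 49, 49^2 ≡ 22, 49^4 ≡ 57, 49^8 ≡ 16, 49^16 ≡ 12, 49^32 ≡ 22 (mod 61).
Test 49^d mod 61 for each divisor d in increasing order:
49^1 ≡ 49
49^2 ≡ 22
49^3 = 49^2·49^1 ≡ 41
49^4 ≡ 57
49^5 = 49^4·49^1 ≡ 48
49^6 = 49^4·49^2 ≡ 34
49^10 = 49^8·49^2 ≡ 47
49^12 = 49^8·49^4 ≡ 58
49^15 = 49^8·49^4·49^2·49^1 ≡ 60
49^20 = 49^16·49^4 ≡ 13
49^30 = 49^16·49^8·49^4·49^2 ≡ 1  ← first divisor giving 1
The order is 30.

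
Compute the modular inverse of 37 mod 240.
13

gcd(37, 240) = 1, so the inverse exists.
Extended Euclidean algorithm on (240, 37):
240 = 6 × 37 + 18  ⟹  18 = (1)·240 + (-6)·37
37 = 2 × 18 + 1  ⟹  1 = (-2)·240 + (13)·37
So (13)·37 ≡ 1 (mod 240), i.e. 37^(-1) ≡ 13 (mod 240).
Check: 37 × 13 = 481 ≡ 1 (mod 240)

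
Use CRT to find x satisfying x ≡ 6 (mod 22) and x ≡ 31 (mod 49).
864

Using Chinese Remainder Theorem:
M = 22 × 49 = 1078
M1 = 49, M2 = 22
y1 = 49^(-1) mod 22 = 9
y2 = 22^(-1) mod 49 = 29
x = (6×49×9 + 31×22×29) mod 1078 = 864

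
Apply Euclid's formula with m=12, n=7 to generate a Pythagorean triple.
(95, 168, 193)

Euclid's formula: a = m² - n², b = 2mn, c = m² + n²
m = 12, n = 7
a = 12² - 7² = 144 - 49 = 95
b = 2 × 12 × 7 = 168
c = 12² + 7² = 144 + 49 = 193
Verification: 95² + 168² = 9025 + 28224 = 37249 = 193² ✓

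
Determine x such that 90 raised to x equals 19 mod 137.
74

Baby-step giant-step with step n = ⌈√137⌉ = 12.
Baby steps 90^j mod 137 (j:value) for j=0..11: 0:1, 1:90, 2:17, 3:23, 4:15, 5:117, 6:118, 7:71, 8:88, 9:111, 10:126, 11:106.
Giant-step multiplier: 90^(-12) ≡ 90^(136-12) = 90^124 ≡ 63 (mod 137).
Giant steps γ_i = 19·63^i mod 137: γ_0=19, γ_1=101, γ_2=61, γ_3=7, γ_4=30, γ_5=109, γ_6=17 (in table at j=2).
x = i·n + j = 6·12 + 2 = 74.
Check: 90^74 ≡ 19 (mod 137).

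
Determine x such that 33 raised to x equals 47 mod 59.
15

Baby-step giant-step with step n = ⌈√59⌉ = 8.
Baby steps 33^j mod 59 (j:value) for j=0..7: 0:1, 1:33, 2:27, 3:6, 4:21, 5:44, 6:36, 7:8.
Giant-step multiplier: 33^(-8) ≡ 33^(58-8) = 33^50 ≡ 19 (mod 59).
Giant steps γ_i = 47·19^i mod 59: γ_0=47, γ_1=8 (in table at j=7).
x = i·n + j = 1·8 + 7 = 15.
Check: 33^15 ≡ 47 (mod 59).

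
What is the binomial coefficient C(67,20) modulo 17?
14

Using Lucas' theorem:
Write n=67 and k=20 in base 17:
n in base 17: [3, 16]
k in base 17: [1, 3]
C(67,20) mod 17 = ∏ C(n_i, k_i) mod 17
Digit binomials (mod 17): C(3,1) = 3; C(16,3) = 560 ≡ 16
Product: 3 × 16 = 48 ≡ 14 (mod 17)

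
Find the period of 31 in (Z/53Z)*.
52

53 is prime, so ord(31) divides φ(53) = 52.
Divisors of 52: 1, 2, 4, 13, 26, 52.
Repeated squaring: 31^1 ≡ 31, 31^2 ≡ 7, 31^4 ≡ 49, 31^8 ≡ 16, 31^16 ≡ 44, 31^32 ≡ 28 (mod 53).
Test 31^d mod 53 for each divisor d in increasing order:
31^1 ≡ 31
31^2 ≡ 7
31^4 ≡ 49
31^13 = 31^8·31^4·31^1 ≡ 30
31^26 = 31^16·31^8·31^2 ≡ 52
31^52 = 31^32·31^16·31^4 ≡ 1  ← first divisor giving 1
The order is 52.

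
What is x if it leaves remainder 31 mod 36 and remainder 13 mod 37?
679

Using Chinese Remainder Theorem:
M = 36 × 37 = 1332
M1 = 37, M2 = 36
y1 = 37^(-1) mod 36 = 1
y2 = 36^(-1) mod 37 = 36
x = (31×37×1 + 13×36×36) mod 1332 = 679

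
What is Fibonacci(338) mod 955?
449

Matrix identity: Q^n = [[F_(n+1), F_n], [F_n, F_(n-1)]] with Q = [[1,1],[1,0]].
n = 338 = 101010010₂. Square-and-multiply, entries mod 955:
Q^1 = [[1,1],[1,0]]
Q^2 = (Q^1)² = [[2,1],[1,1]]
Q^5 = (Q^2)²·Q = [[8,5],[5,3]]
Q^10 = (Q^5)² = [[89,55],[55,34]]
Q^21 = (Q^10)²·Q = [[521,441],[441,80]]
Q^42 = (Q^21)² = [[837,506],[506,331]]
Q^84 = (Q^42)² = [[650,818],[818,787]]
Q^169 = (Q^84)²·Q = [[875,59],[59,816]]
Q^338 = (Q^169)² = [[331,449],[449,837]]
F_338 mod 955 = Q^338[0][1] = 449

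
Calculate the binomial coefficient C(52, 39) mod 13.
4

Using Lucas' theorem:
Write n=52 and k=39 in base 13:
n in base 13: [4, 0]
k in base 13: [3, 0]
C(52,39) mod 13 = ∏ C(n_i, k_i) mod 13
Digit binomials (mod 13): C(4,3) = 4; C(0,0) = 1
Product: 4 × 1 = 4 ≡ 4 (mod 13)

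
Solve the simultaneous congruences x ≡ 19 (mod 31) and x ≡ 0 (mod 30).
360

Using Chinese Remainder Theorem:
M = 31 × 30 = 930
M1 = 30, M2 = 31
y1 = 30^(-1) mod 31 = 30
y2 = 31^(-1) mod 30 = 1
x = (19×30×30 + 0×31×1) mod 930 = 360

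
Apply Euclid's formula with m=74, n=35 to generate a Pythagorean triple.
(4251, 5180, 6701)

Euclid's formula: a = m² - n², b = 2mn, c = m² + n²
m = 74, n = 35
a = 74² - 35² = 5476 - 1225 = 4251
b = 2 × 74 × 35 = 5180
c = 74² + 35² = 5476 + 1225 = 6701
Verification: 4251² + 5180² = 18071001 + 26832400 = 44903401 = 6701² ✓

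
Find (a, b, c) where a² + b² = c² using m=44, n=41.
(255, 3608, 3617)

Euclid's formula: a = m² - n², b = 2mn, c = m² + n²
m = 44, n = 41
a = 44² - 41² = 1936 - 1681 = 255
b = 2 × 44 × 41 = 3608
c = 44² + 41² = 1936 + 1681 = 3617
Verification: 255² + 3608² = 65025 + 13017664 = 13082689 = 3617² ✓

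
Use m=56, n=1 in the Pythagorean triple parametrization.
(3135, 112, 3137)

Euclid's formula: a = m² - n², b = 2mn, c = m² + n²
m = 56, n = 1
a = 56² - 1² = 3136 - 1 = 3135
b = 2 × 56 × 1 = 112
c = 56² + 1² = 3136 + 1 = 3137
Verification: 3135² + 112² = 9828225 + 12544 = 9840769 = 3137² ✓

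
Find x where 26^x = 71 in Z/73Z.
20

Baby-step giant-step with step n = ⌈√73⌉ = 9.
Baby steps 26^j mod 73 (j:value) for j=0..8: 0:1, 1:26, 2:19, 3:56, 4:69, 5:42, 6:70, 7:68, 8:16.
Giant-step multiplier: 26^(-9) ≡ 26^(72-9) = 26^63 ≡ 63 (mod 73).
Giant steps γ_i = 71·63^i mod 73: γ_0=71, γ_1=20, γ_2=19 (in table at j=2).
x = i·n + j = 2·9 + 2 = 20.
Check: 26^20 ≡ 71 (mod 73).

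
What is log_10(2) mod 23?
8

Baby-step giant-step with step n = ⌈√23⌉ = 5.
Baby steps 10^j mod 23 (j:value) for j=0..4: 0:1, 1:10, 2:8, 3:11, 4:18.
Giant-step multiplier: 10^(-5) ≡ 10^(22-5) = 10^17 ≡ 17 (mod 23).
Giant steps γ_i = 2·17^i mod 23: γ_0=2, γ_1=11 (in table at j=3).
x = i·n + j = 1·5 + 3 = 8.
Check: 10^8 ≡ 2 (mod 23).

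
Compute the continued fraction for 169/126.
[1; 2, 1, 13, 3]

Euclidean algorithm steps:
169 = 1 × 126 + 43
126 = 2 × 43 + 40
43 = 1 × 40 + 3
40 = 13 × 3 + 1
3 = 3 × 1 + 0
Continued fraction: [1; 2, 1, 13, 3]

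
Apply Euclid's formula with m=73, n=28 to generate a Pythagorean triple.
(4545, 4088, 6113)

Euclid's formula: a = m² - n², b = 2mn, c = m² + n²
m = 73, n = 28
a = 73² - 28² = 5329 - 784 = 4545
b = 2 × 73 × 28 = 4088
c = 73² + 28² = 5329 + 784 = 6113
Verification: 4545² + 4088² = 20657025 + 16711744 = 37368769 = 6113² ✓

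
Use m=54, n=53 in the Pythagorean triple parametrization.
(107, 5724, 5725)

Euclid's formula: a = m² - n², b = 2mn, c = m² + n²
m = 54, n = 53
a = 54² - 53² = 2916 - 2809 = 107
b = 2 × 54 × 53 = 5724
c = 54² + 53² = 2916 + 2809 = 5725
Verification: 107² + 5724² = 11449 + 32764176 = 32775625 = 5725² ✓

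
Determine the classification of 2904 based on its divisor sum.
abundant

Proper divisors of 2904: sum = 1 + 2 + 3 + 4 + 6 + 8 + 11 + 12 + ... + 484 + 726 + 968 + 1452 (23 divisors) = 5076
Since 5076 > 2904, 2904 is abundant.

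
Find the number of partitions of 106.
384276336

p(n) counts ways to write n as a sum of positive integers (order ignored).
Euler's pentagonal recurrence: p(k) = p(k-1) + p(k-2) - p(k-5) - p(k-7) + p(k-12) + p(k-15) - ... (offsets j(3j∓1)/2, signs ++--, p(0)=1, p(<0)=0).
DP table for k = 0..105: p(0)=1, p(1)=1, p(2)=2, p(3)=3, p(4)=5, p(5)=7, p(6)=11, p(7)=15, p(8)=22, p(9)=30, p(10)=42, p(11)=56, p(12)=77, p(13)=101, p(14)=135, p(15)=176, p(16)=231, p(17)=297, p(18)=385, p(19)=490, p(20)=627, p(21)=792, p(22)=1002, p(23)=1255, p(24)=1575, p(25)=1958, p(26)=2436, p(27)=3010, p(28)=3718, p(29)=4565, p(30)=5604, p(31)=6842, p(32)=8349, p(33)=10143, p(34)=12310, p(35)=14883, p(36)=17977, p(37)=21637, p(38)=26015, p(39)=31185, p(40)=37338, p(41)=44583, p(42)=53174, p(43)=63261, p(44)=75175, p(45)=89134, p(46)=105558, p(47)=124754, p(48)=147273, p(49)=173525, p(50)=204226, p(51)=239943, p(52)=281589, p(53)=329931, p(54)=386155, p(55)=451276, p(56)=526823, p(57)=614154, p(58)=715220, p(59)=831820, p(60)=966467, p(61)=1121505, p(62)=1300156, p(63)=1505499, p(64)=1741630, p(65)=2012558, p(66)=2323520, p(67)=2679689, p(68)=3087735, p(69)=3554345, p(70)=4087968, p(71)=4697205, p(72)=5392783, p(73)=6185689, p(74)=7089500, p(75)=8118264, p(76)=9289091, p(77)=10619863, p(78)=12132164, p(79)=13848650, p(80)=15796476, p(81)=18004327, p(82)=20506255, p(83)=23338469, p(84)=26543660, p(85)=30167357, p(86)=34262962, p(87)=38887673, p(88)=44108109, p(89)=49995925, p(90)=56634173, p(91)=64112359, p(92)=72533807, p(93)=82010177, p(94)=92669720, p(95)=104651419, p(96)=118114304, p(97)=133230930, p(98)=150198136, p(99)=169229875, p(100)=190569292, p(101)=214481126, p(102)=241265379, p(103)=271248950, p(104)=304801365, p(105)=342325709.
Final step: p(106) = p(105) + p(104) - p(101) - p(99) + p(94) + p(91) - p(84) - p(80) + p(71) + p(66) - p(55) - p(49) + p(36) + p(29) - p(14) - p(6)
= 342325709 + 304801365 - 214481126 - 169229875 + 92669720 + 64112359 - 26543660 - 15796476 + 4697205 + 2323520 - 451276 - 173525 + 17977 + 4565 - 135 - 11
= 384276336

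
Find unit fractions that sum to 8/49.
1/7 + 1/49

Greedy algorithm:
8/49: ceiling(49/8) = 7, use 1/7
1/49: ceiling(49/1) = 49, use 1/49
Result: 8/49 = 1/7 + 1/49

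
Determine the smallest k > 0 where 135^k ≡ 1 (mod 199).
66

199 is prime, so ord(135) divides φ(199) = 198.
Divisors of 198: 1, 2, 3, 6, 9, 11, 18, 22, 33, 66, 99, 198.
Repeated squaring: 135^1 ≡ 135, 135^2 ≡ 116, 135^4 ≡ 123, 135^8 ≡ 5, 135^16 ≡ 25, 135^32 ≡ 28, 135^64 ≡ 187, 135^128 ≡ 144 (mod 199).
Test 135^d mod 199 for each divisor d in increasing order:
135^1 ≡ 135
135^2 ≡ 116
135^3 = 135^2·135^1 ≡ 138
135^6 = 135^4·135^2 ≡ 139
135^9 = 135^8·135^1 ≡ 78
135^11 = 135^8·135^2·135^1 ≡ 93
135^18 = 135^16·135^2 ≡ 114
135^22 = 135^16·135^4·135^2 ≡ 92
135^33 = 135^32·135^1 ≡ 198
135^66 = 135^64·135^2 ≡ 1  ← first divisor giving 1
The order is 66.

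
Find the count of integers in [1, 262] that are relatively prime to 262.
130

262 = 2 × 131
φ(n) = n × ∏(1 - 1/p) for each prime p dividing n
φ(262) = 262 × (1 - 1/2) × (1 - 1/131) = 130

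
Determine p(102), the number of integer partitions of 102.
241265379

p(n) counts ways to write n as a sum of positive integers (order ignored).
Euler's pentagonal recurrence: p(k) = p(k-1) + p(k-2) - p(k-5) - p(k-7) + p(k-12) + p(k-15) - ... (offsets j(3j∓1)/2, signs ++--, p(0)=1, p(<0)=0).
DP table for k = 0..101: p(0)=1, p(1)=1, p(2)=2, p(3)=3, p(4)=5, p(5)=7, p(6)=11, p(7)=15, p(8)=22, p(9)=30, p(10)=42, p(11)=56, p(12)=77, p(13)=101, p(14)=135, p(15)=176, p(16)=231, p(17)=297, p(18)=385, p(19)=490, p(20)=627, p(21)=792, p(22)=1002, p(23)=1255, p(24)=1575, p(25)=1958, p(26)=2436, p(27)=3010, p(28)=3718, p(29)=4565, p(30)=5604, p(31)=6842, p(32)=8349, p(33)=10143, p(34)=12310, p(35)=14883, p(36)=17977, p(37)=21637, p(38)=26015, p(39)=31185, p(40)=37338, p(41)=44583, p(42)=53174, p(43)=63261, p(44)=75175, p(45)=89134, p(46)=105558, p(47)=124754, p(48)=147273, p(49)=173525, p(50)=204226, p(51)=239943, p(52)=281589, p(53)=329931, p(54)=386155, p(55)=451276, p(56)=526823, p(57)=614154, p(58)=715220, p(59)=831820, p(60)=966467, p(61)=1121505, p(62)=1300156, p(63)=1505499, p(64)=1741630, p(65)=2012558, p(66)=2323520, p(67)=2679689, p(68)=3087735, p(69)=3554345, p(70)=4087968, p(71)=4697205, p(72)=5392783, p(73)=6185689, p(74)=7089500, p(75)=8118264, p(76)=9289091, p(77)=10619863, p(78)=12132164, p(79)=13848650, p(80)=15796476, p(81)=18004327, p(82)=20506255, p(83)=23338469, p(84)=26543660, p(85)=30167357, p(86)=34262962, p(87)=38887673, p(88)=44108109, p(89)=49995925, p(90)=56634173, p(91)=64112359, p(92)=72533807, p(93)=82010177, p(94)=92669720, p(95)=104651419, p(96)=118114304, p(97)=133230930, p(98)=150198136, p(99)=169229875, p(100)=190569292, p(101)=214481126.
Final step: p(102) = p(101) + p(100) - p(97) - p(95) + p(90) + p(87) - p(80) - p(76) + p(67) + p(62) - p(51) - p(45) + p(32) + p(25) - p(10) - p(2)
= 214481126 + 190569292 - 133230930 - 104651419 + 56634173 + 38887673 - 15796476 - 9289091 + 2679689 + 1300156 - 239943 - 89134 + 8349 + 1958 - 42 - 2
= 241265379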